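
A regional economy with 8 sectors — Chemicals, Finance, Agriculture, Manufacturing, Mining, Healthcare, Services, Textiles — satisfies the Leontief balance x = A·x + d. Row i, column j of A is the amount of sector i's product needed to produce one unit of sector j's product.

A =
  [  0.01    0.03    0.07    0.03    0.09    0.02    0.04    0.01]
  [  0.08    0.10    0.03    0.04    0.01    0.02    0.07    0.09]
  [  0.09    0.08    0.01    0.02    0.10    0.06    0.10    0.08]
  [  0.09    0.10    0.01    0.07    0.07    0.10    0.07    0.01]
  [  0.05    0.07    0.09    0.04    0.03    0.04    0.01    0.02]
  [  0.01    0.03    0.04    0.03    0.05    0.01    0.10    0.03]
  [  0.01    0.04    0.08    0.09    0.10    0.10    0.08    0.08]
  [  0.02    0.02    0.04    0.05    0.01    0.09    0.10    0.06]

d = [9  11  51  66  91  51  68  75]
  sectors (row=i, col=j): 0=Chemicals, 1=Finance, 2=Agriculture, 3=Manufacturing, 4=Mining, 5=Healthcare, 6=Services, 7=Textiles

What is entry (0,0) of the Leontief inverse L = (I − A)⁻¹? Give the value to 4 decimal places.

L[0,0] = 1.0371

Form M = I − A:
  [  0.99   -0.03   -0.07   -0.03   -0.09   -0.02   -0.04   -0.01]
  [ -0.08    0.90   -0.03   -0.04   -0.01   -0.02   -0.07   -0.09]
  [ -0.09   -0.08    0.99   -0.02   -0.10   -0.06   -0.10   -0.08]
  [ -0.09   -0.10   -0.01    0.93   -0.07   -0.10   -0.07   -0.01]
  [ -0.05   -0.07   -0.09   -0.04    0.97   -0.04   -0.01   -0.02]
  [ -0.01   -0.03   -0.04   -0.03   -0.05    0.99   -0.10   -0.03]
  [ -0.01   -0.04   -0.08   -0.09   -0.10   -0.10    0.92   -0.08]
  [ -0.02   -0.02   -0.04   -0.05   -0.01   -0.09   -0.10    0.94]
Leontief inverse L = M⁻¹:
  [  1.0371    0.0644    0.0964    0.0544    0.1214    0.0494    0.0753    0.0366]
  [  0.1128    1.1442    0.0664    0.0779    0.0525    0.0642    0.1269    0.1312]
  [  0.1258    0.1310    1.0600    0.0650    0.1507    0.1099    0.1628    0.1254]
  [  0.1284    0.1538    0.0544    1.1124    0.1208    0.1440    0.1303    0.0508]
  [  0.0815    0.1092    0.1160    0.0660    1.0661    0.0708    0.0544    0.0515]
  [  0.0341    0.0627    0.0684    0.0593    0.0840    1.0451    0.1392    0.0598]
  [  0.0563    0.1006    0.1278    0.1395    0.1581    0.1598    1.1547    0.1293]
  [  0.0468    0.0573    0.0728    0.0860    0.0527    0.1326    0.1549    1.0955]
Total output x = L · d:
  x_0 = 1.0371·9 + 0.0644·11 + 0.0964·51 + 0.0544·66 + 0.1214·91 + 0.0494·51 + 0.0753·68 + 0.0366·75 = 39.9827
  x_1 = 0.1128·9 + 1.1442·11 + 0.0664·51 + 0.0779·66 + 0.0525·91 + 0.0642·51 + 0.1269·68 + 0.1312·75 = 48.6458
  x_2 = 0.1258·9 + 0.1310·11 + 1.0600·51 + 0.0650·66 + 0.1507·91 + 0.1099·51 + 0.1628·68 + 0.1254·75 = 100.7202
  x_3 = 0.1284·9 + 0.1538·11 + 0.0544·51 + 1.1124·66 + 0.1208·91 + 0.1440·51 + 0.1303·68 + 0.0508·75 = 110.0436
  x_4 = 0.0815·9 + 0.1092·11 + 0.1160·51 + 0.0660·66 + 1.0661·91 + 0.0708·51 + 0.0544·68 + 0.0515·75 = 120.3892
  x_5 = 0.0341·9 + 0.0627·11 + 0.0684·51 + 0.0593·66 + 0.0840·91 + 1.0451·51 + 0.1392·68 + 0.0598·75 = 83.2925
  x_6 = 0.0563·9 + 0.1006·11 + 0.1278·51 + 0.1395·66 + 0.1581·91 + 0.1598·51 + 1.1547·68 + 0.1293·75 = 128.0989
  x_7 = 0.0468·9 + 0.0573·11 + 0.0728·51 + 0.0860·66 + 0.0527·91 + 0.1326·51 + 0.1549·68 + 1.0955·75 = 114.6954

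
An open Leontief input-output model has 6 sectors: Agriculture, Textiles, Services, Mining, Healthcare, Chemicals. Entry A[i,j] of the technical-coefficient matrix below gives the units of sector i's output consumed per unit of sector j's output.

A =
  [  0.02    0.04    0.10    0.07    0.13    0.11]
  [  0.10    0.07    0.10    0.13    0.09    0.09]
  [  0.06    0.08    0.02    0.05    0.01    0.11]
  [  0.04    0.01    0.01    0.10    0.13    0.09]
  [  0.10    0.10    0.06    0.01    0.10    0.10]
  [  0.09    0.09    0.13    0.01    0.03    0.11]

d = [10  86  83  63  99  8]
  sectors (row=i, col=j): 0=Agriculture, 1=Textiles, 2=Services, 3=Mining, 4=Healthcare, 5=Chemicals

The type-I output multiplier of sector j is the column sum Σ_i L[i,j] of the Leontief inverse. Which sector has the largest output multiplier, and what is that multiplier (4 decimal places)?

Chemicals (2.1118)

Form M = I − A:
  [  0.98   -0.04   -0.10   -0.07   -0.13   -0.11]
  [ -0.10    0.93   -0.10   -0.13   -0.09   -0.09]
  [ -0.06   -0.08    0.98   -0.05   -0.01   -0.11]
  [ -0.04   -0.01   -0.01    0.90   -0.13   -0.09]
  [ -0.10   -0.10   -0.06   -0.01    0.90   -0.10]
  [ -0.09   -0.09   -0.13   -0.01   -0.03    0.89]
Leontief inverse L = M⁻¹:
  [  1.0826    0.1011    0.1597    0.1120    0.1910    0.1965]
  [  0.1702    1.1372    0.1721    0.1912    0.1744    0.1962]
  [  0.1031    0.1203    1.0705    0.0874    0.0572    0.1725]
  [  0.0896    0.0569    0.0593    1.1335    0.1883    0.1599]
  [  0.1635    0.1628    0.1305    0.0586    1.1673    0.1899]
  [  0.1483    0.1489    0.1950    0.0581    0.0868    1.1967]
Total output x = L · d:
  x_0 = 1.0826·10 + 0.1011·86 + 0.1597·83 + 0.1120·63 + 0.1910·99 + 0.1965·8 = 60.3058
  x_1 = 0.1702·10 + 1.1372·86 + 0.1721·83 + 0.1912·63 + 0.1744·99 + 0.1962·8 = 144.6568
  x_2 = 0.1031·10 + 0.1203·86 + 1.0705·83 + 0.0874·63 + 0.0572·99 + 0.1725·8 = 112.7733
  x_3 = 0.0896·10 + 0.0569·86 + 0.0593·83 + 1.1335·63 + 0.1883·99 + 0.1599·8 = 102.0378
  x_4 = 0.1635·10 + 0.1628·86 + 0.1305·83 + 0.0586·63 + 1.1673·99 + 0.1899·8 = 147.2364
  x_5 = 0.1483·10 + 0.1489·86 + 0.1950·83 + 0.0581·63 + 0.0868·99 + 1.1967·8 = 52.2974
Output multipliers (column sums of L):
  Agriculture: 1.7573
  Textiles: 1.7271
  Services: 1.7870
  Mining: 1.6407
  Healthcare: 1.8649
  Chemicals: 2.1118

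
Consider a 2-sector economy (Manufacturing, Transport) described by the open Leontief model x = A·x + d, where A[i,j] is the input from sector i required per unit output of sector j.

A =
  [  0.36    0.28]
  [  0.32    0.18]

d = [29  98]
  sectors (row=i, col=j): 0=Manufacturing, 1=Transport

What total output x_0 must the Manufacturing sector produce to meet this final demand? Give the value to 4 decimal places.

117.6930

Form M = I − A:
  [  0.64   -0.28]
  [ -0.32    0.82]
Leontief inverse L = M⁻¹:
  [  1.8842    0.6434]
  [  0.7353    1.4706]
Total output x = L · d:
  x_0 = 1.8842·29 + 0.6434·98 = 117.6930
  x_1 = 0.7353·29 + 1.4706·98 = 165.4412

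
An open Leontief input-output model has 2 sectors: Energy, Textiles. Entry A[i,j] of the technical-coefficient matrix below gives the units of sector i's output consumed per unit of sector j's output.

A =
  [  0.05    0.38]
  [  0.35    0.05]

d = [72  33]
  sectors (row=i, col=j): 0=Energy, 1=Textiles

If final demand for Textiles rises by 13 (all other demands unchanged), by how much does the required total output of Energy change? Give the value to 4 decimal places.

Form M = I − A:
  [  0.95   -0.38]
  [ -0.35    0.95]
Leontief inverse L = M⁻¹:
  [  1.2346    0.4938]
  [  0.4548    1.2346]
Total output x = L · d:
  x_0 = 1.2346·72 + 0.4938·33 = 105.1852
  x_1 = 0.4548·72 + 1.2346·33 = 73.4893
Δx_0 = L[0,1] · Δd_1 = 0.4938 · 13 = 6.4198

6.4198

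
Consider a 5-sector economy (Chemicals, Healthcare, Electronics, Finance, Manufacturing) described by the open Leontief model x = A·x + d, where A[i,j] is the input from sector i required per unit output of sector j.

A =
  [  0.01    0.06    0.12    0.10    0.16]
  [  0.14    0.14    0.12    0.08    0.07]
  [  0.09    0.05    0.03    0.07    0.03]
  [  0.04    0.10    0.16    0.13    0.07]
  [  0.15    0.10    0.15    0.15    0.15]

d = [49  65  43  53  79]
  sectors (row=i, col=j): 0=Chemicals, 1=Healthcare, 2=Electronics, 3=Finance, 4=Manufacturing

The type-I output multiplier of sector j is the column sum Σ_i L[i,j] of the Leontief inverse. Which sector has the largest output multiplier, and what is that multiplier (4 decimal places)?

Electronics (2.1233)

Form M = I − A:
  [  0.99   -0.06   -0.12   -0.10   -0.16]
  [ -0.14    0.86   -0.12   -0.08   -0.07]
  [ -0.09   -0.05    0.97   -0.07   -0.03]
  [ -0.04   -0.10   -0.16    0.87   -0.07]
  [ -0.15   -0.10   -0.15   -0.15    0.85]
Leontief inverse L = M⁻¹:
  [  1.0949    0.1406    0.2230    0.1984    0.2419]
  [  0.2293    1.2341    0.2382    0.1881    0.1687]
  [  0.1304    0.0967    1.0924    0.1258    0.0814]
  [  0.1220    0.1838    0.2632    1.2271    0.1484]
  [  0.2647    0.2195    0.3066    0.2959    1.2796]
Total output x = L · d:
  x_0 = 1.0949·49 + 0.1406·65 + 0.2230·43 + 0.1984·53 + 0.2419·79 = 102.0000
  x_1 = 0.2293·49 + 1.2341·65 + 0.2382·43 + 0.1881·53 + 0.1687·79 = 124.9922
  x_2 = 0.1304·49 + 0.0967·65 + 1.0924·43 + 0.1258·53 + 0.0814·79 = 72.7479
  x_3 = 0.1220·49 + 0.1838·65 + 0.2632·43 + 1.2271·53 + 0.1484·79 = 106.0025
  x_4 = 0.2647·49 + 0.2195·65 + 0.3066·43 + 0.2959·53 + 1.2796·79 = 157.1903
Output multipliers (column sums of L):
  Chemicals: 1.8414
  Healthcare: 1.8746
  Electronics: 2.1233
  Finance: 2.0353
  Manufacturing: 1.9200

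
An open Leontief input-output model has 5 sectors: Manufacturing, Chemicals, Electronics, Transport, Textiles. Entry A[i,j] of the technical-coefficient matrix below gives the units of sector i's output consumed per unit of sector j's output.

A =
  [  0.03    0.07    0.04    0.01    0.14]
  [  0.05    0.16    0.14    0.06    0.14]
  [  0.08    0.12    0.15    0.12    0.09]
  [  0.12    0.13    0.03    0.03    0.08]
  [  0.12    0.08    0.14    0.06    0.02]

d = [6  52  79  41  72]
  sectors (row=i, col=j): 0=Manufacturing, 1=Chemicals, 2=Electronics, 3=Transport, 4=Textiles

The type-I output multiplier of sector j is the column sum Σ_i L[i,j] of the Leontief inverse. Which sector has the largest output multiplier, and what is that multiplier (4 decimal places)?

Chemicals (2.0261)

Form M = I − A:
  [  0.97   -0.07   -0.04   -0.01   -0.14]
  [ -0.05    0.84   -0.14   -0.06   -0.14]
  [ -0.08   -0.12    0.85   -0.12   -0.09]
  [ -0.12   -0.13   -0.03    0.97   -0.08]
  [ -0.12   -0.08   -0.14   -0.06    0.98]
Leontief inverse L = M⁻¹:
  [  1.0743    0.1287    0.1037    0.0433    0.1849]
  [  0.1325    1.2810    0.2606    0.1275    0.2363]
  [  0.1625    0.2402    1.2612    0.1842    0.1884]
  [  0.1702    0.2088    0.1050    1.0679    0.1510]
  [  0.1760    0.1674    0.2206    0.1074    1.0985]
Total output x = L · d:
  x_0 = 1.0743·6 + 0.1287·52 + 0.1037·79 + 0.0433·41 + 0.1849·72 = 36.4214
  x_1 = 0.1325·6 + 1.2810·52 + 0.2606·79 + 0.1275·41 + 0.2363·72 = 110.2337
  x_2 = 0.1625·6 + 0.2402·52 + 1.2612·79 + 0.1842·41 + 0.1884·72 = 134.2146
  x_3 = 0.1702·6 + 0.2088·52 + 0.1050·79 + 1.0679·41 + 0.1510·72 = 74.8268
  x_4 = 0.1760·6 + 0.1674·52 + 0.2206·79 + 0.1074·41 + 1.0985·72 = 110.6826
Output multipliers (column sums of L):
  Manufacturing: 1.7156
  Chemicals: 2.0261
  Electronics: 1.9511
  Transport: 1.5303
  Textiles: 1.8590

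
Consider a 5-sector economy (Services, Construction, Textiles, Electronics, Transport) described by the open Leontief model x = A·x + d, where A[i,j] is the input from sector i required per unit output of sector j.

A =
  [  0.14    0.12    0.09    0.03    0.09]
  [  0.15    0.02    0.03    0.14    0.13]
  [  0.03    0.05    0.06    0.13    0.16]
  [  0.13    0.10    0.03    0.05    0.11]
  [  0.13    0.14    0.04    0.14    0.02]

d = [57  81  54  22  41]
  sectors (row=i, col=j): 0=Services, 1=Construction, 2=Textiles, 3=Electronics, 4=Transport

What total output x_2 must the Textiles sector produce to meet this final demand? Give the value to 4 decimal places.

Form M = I − A:
  [  0.86   -0.12   -0.09   -0.03   -0.09]
  [ -0.15    0.98   -0.03   -0.14   -0.13]
  [ -0.03   -0.05    0.94   -0.13   -0.16]
  [ -0.13   -0.10   -0.03    0.95   -0.11]
  [ -0.13   -0.14   -0.04   -0.14    0.98]
Leontief inverse L = M⁻¹:
  [  1.2453    0.1960    0.1365    0.1127    0.1753]
  [  0.2591    1.1072    0.0757    0.2122    0.2068]
  [  0.1261    0.1254    1.0963    0.2064    0.2304]
  [  0.2295    0.1721    0.0710    1.1217    0.1814]
  [  0.2401    0.2139    0.0838    0.2139    1.1085]
Total output x = L · d:
  x_0 = 1.2453·57 + 0.1960·81 + 0.1365·54 + 0.1127·22 + 0.1753·41 = 103.8975
  x_1 = 0.2591·57 + 1.1072·81 + 0.0757·54 + 0.2122·22 + 0.2068·41 = 121.6897
  x_2 = 0.1261·57 + 0.1254·81 + 1.0963·54 + 0.2064·22 + 0.2304·41 = 90.5298
  x_3 = 0.2295·57 + 0.1721·81 + 0.0710·54 + 1.1217·22 + 0.1814·41 = 62.9661
  x_4 = 0.2401·57 + 0.2139·81 + 0.0838·54 + 0.2139·22 + 1.1085·41 = 85.6936

90.5298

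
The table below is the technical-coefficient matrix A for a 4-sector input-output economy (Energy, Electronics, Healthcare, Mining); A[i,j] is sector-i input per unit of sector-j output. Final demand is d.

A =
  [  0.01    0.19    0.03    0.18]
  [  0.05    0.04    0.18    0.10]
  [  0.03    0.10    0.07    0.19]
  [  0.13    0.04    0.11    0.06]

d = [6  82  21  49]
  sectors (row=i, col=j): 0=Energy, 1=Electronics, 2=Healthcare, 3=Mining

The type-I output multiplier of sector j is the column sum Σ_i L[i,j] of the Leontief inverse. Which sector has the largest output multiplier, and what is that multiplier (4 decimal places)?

Mining (1.8248)

Form M = I − A:
  [  0.99   -0.19   -0.03   -0.18]
  [ -0.05    0.96   -0.18   -0.10]
  [ -0.03   -0.10    0.93   -0.19]
  [ -0.13   -0.04   -0.11    0.94]
Leontief inverse L = M⁻¹:
  [  1.0577    0.2310    0.1083    0.2490]
  [  0.0858    1.0907    0.2352    0.1800]
  [  0.0758    0.1442    1.1363    0.2595]
  [  0.1588    0.0952    0.1580    1.1363]
Total output x = L · d:
  x_0 = 1.0577·6 + 0.2310·82 + 0.1083·21 + 0.2490·49 = 39.7639
  x_1 = 0.0858·6 + 1.0907·82 + 0.2352·21 + 0.1800·49 = 103.7065
  x_2 = 0.0758·6 + 0.1442·82 + 1.1363·21 + 0.2595·49 = 48.8575
  x_3 = 0.1588·6 + 0.0952·82 + 0.1580·21 + 1.1363·49 = 67.7573
Output multipliers (column sums of L):
  Energy: 1.3782
  Electronics: 1.5611
  Healthcare: 1.6377
  Mining: 1.8248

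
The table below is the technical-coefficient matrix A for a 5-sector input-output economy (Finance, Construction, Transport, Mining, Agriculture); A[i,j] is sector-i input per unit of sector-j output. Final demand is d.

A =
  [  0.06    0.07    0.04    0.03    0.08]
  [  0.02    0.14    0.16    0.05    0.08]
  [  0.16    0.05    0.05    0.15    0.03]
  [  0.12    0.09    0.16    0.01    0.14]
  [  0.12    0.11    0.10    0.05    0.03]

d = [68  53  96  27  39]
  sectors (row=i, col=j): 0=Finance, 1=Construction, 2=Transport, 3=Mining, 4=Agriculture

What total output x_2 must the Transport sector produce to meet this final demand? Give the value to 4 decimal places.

Form M = I − A:
  [  0.94   -0.07   -0.04   -0.03   -0.08]
  [ -0.02    0.86   -0.16   -0.05   -0.08]
  [ -0.16   -0.05    0.95   -0.15   -0.03]
  [ -0.12   -0.09   -0.16    0.99   -0.14]
  [ -0.12   -0.11   -0.10   -0.05    0.97]
Leontief inverse L = M⁻¹:
  [  1.1028    0.1152    0.0874    0.0581    0.1115]
  [  0.0971    1.2126    0.2401    0.1072    0.1309]
  [  0.2290    0.1151    1.1227    0.1874    0.0901]
  [  0.2052    0.1672    0.2373    1.0704    0.1925]
  [  0.1816    0.1722    0.1660    0.0938    1.0788]
Total output x = L · d:
  x_0 = 1.1028·68 + 0.1152·53 + 0.0874·96 + 0.0581·27 + 0.1115·39 = 95.4018
  x_1 = 0.0971·68 + 1.2126·53 + 0.2401·96 + 0.1072·27 + 0.1309·39 = 101.9234
  x_2 = 0.2290·68 + 0.1151·53 + 1.1227·96 + 0.1874·27 + 0.0901·39 = 138.0236
  x_3 = 0.2052·68 + 0.1672·53 + 0.2373·96 + 1.0704·27 + 0.1925·39 = 82.0084
  x_4 = 0.1816·68 + 0.1722·53 + 0.1660·96 + 0.0938·27 + 1.0788·39 = 82.0233

138.0236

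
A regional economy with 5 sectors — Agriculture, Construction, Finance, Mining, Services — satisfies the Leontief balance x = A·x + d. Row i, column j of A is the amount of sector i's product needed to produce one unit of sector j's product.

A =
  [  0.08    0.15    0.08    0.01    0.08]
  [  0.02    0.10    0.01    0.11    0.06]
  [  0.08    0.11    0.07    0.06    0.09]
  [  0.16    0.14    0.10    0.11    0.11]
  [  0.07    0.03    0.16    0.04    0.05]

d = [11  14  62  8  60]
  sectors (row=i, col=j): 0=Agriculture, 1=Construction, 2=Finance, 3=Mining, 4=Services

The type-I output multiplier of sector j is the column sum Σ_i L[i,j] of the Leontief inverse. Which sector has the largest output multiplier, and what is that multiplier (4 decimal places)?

Construction (1.8955)

Form M = I − A:
  [  0.92   -0.15   -0.08   -0.01   -0.08]
  [ -0.02    0.90   -0.01   -0.11   -0.06]
  [ -0.08   -0.11    0.93   -0.06   -0.09]
  [ -0.16   -0.14   -0.10    0.89   -0.11]
  [ -0.07   -0.03   -0.16   -0.04    0.95]
Leontief inverse L = M⁻¹:
  [  1.1215    0.2148    0.1262    0.0533    0.1261]
  [  0.0636    1.1549    0.0515    0.1515    0.1007]
  [  0.1308    0.1804    1.1241    0.1059    0.1412]
  [  0.2408    0.2521    0.1828    1.1783    0.1900]
  [  0.1168    0.0933    0.2080    0.0762    1.0969]
Total output x = L · d:
  x_0 = 1.1215·11 + 0.2148·14 + 0.1262·62 + 0.0533·8 + 0.1261·60 = 31.1646
  x_1 = 0.0636·11 + 1.1549·14 + 0.0515·62 + 0.1515·8 + 0.1007·60 = 27.3159
  x_2 = 0.1308·11 + 0.1804·14 + 1.1241·62 + 0.1059·8 + 0.1412·60 = 82.9780
  x_3 = 0.2408·11 + 0.2521·14 + 0.1828·62 + 1.1783·8 + 0.1900·60 = 38.3349
  x_4 = 0.1168·11 + 0.0933·14 + 0.2080·62 + 0.0762·8 + 1.0969·60 = 81.9062
Output multipliers (column sums of L):
  Agriculture: 1.6735
  Construction: 1.8955
  Finance: 1.6926
  Mining: 1.5652
  Services: 1.6549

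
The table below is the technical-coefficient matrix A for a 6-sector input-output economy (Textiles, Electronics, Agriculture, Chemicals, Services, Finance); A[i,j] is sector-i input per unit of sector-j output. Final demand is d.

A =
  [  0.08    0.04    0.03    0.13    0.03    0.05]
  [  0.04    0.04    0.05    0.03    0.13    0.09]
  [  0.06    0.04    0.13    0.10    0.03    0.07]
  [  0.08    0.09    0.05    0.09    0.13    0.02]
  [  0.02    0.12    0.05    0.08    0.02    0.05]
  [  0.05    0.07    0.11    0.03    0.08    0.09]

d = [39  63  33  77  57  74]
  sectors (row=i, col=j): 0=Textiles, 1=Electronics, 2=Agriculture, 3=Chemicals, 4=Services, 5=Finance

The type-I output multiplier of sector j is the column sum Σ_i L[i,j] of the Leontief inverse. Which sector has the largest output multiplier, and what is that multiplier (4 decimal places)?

Chemicals (1.7658)

Form M = I − A:
  [  0.92   -0.04   -0.03   -0.13   -0.03   -0.05]
  [ -0.04    0.96   -0.05   -0.03   -0.13   -0.09]
  [ -0.06   -0.04    0.87   -0.10   -0.03   -0.07]
  [ -0.08   -0.09   -0.05    0.91   -0.13   -0.02]
  [ -0.02   -0.12   -0.05   -0.08    0.98   -0.05]
  [ -0.05   -0.07   -0.11   -0.03   -0.08    0.91]
Leontief inverse L = M⁻¹:
  [  1.1168    0.0820    0.0685    0.1793    0.0777    0.0829]
  [  0.0708    1.0864    0.0954    0.0756    0.1698    0.1297]
  [  0.1029    0.0870    1.1861    0.1588    0.0813    0.1135]
  [  0.1200    0.1444    0.0971    1.1497    0.1835    0.0637]
  [  0.0510    0.1569    0.0900    0.1191    1.0684    0.0866]
  [  0.0877    0.1171    0.1656    0.0832    0.1271    1.1369]
Total output x = L · d:
  x_0 = 1.1168·39 + 0.0820·63 + 0.0685·33 + 0.1793·77 + 0.0777·57 + 0.0829·74 = 75.3543
  x_1 = 0.0708·39 + 1.0864·63 + 0.0954·33 + 0.0756·77 + 0.1698·57 + 0.1297·74 = 99.4431
  x_2 = 0.1029·39 + 0.0870·63 + 1.1861·33 + 0.1588·77 + 0.0813·57 + 0.1135·74 = 73.8973
  x_3 = 0.1200·39 + 0.1444·63 + 0.0971·33 + 1.1497·77 + 0.1835·57 + 0.0637·74 = 120.6874
  x_4 = 0.0510·39 + 0.1569·63 + 0.0900·33 + 0.1191·77 + 1.0684·57 + 0.0866·74 = 91.3189
  x_5 = 0.0877·39 + 0.1171·63 + 0.1656·33 + 0.0832·77 + 0.1271·57 + 1.1369·74 = 114.0479
Output multipliers (column sums of L):
  Textiles: 1.5491
  Electronics: 1.6738
  Agriculture: 1.7026
  Chemicals: 1.7658
  Services: 1.7079
  Finance: 1.6132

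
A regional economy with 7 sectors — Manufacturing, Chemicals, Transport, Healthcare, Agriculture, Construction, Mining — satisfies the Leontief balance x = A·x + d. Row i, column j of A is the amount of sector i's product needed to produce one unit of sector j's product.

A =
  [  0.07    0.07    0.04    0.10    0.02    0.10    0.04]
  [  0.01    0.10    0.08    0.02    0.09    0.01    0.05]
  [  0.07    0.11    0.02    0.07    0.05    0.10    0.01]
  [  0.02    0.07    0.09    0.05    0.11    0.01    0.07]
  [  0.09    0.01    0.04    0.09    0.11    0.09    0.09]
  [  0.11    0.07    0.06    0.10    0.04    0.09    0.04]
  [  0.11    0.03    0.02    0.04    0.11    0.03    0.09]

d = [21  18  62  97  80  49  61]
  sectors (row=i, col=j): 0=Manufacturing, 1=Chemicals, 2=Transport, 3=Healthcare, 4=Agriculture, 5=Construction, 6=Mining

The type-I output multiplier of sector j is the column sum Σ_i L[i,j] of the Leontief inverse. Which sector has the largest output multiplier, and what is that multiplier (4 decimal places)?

Form M = I − A:
  [  0.93   -0.07   -0.04   -0.10   -0.02   -0.10   -0.04]
  [ -0.01    0.90   -0.08   -0.02   -0.09   -0.01   -0.05]
  [ -0.07   -0.11    0.98   -0.07   -0.05   -0.10   -0.01]
  [ -0.02   -0.07   -0.09    0.95   -0.11   -0.01   -0.07]
  [ -0.09   -0.01   -0.04   -0.09    0.89   -0.09   -0.09]
  [ -0.11   -0.07   -0.06   -0.10   -0.04    0.91   -0.04]
  [ -0.11   -0.03   -0.02   -0.04   -0.11   -0.03    0.91]
Leontief inverse L = M⁻¹:
  [  1.1208    0.1243    0.0838    0.1530    0.0782    0.1459    0.0829]
  [  0.0518    1.1417    0.1114    0.0600    0.1432    0.0482    0.0871]
  [  0.1182    0.1630    1.0641    0.1219    0.1070    0.1453    0.0522]
  [  0.0714    0.1166    0.1262    1.0990    0.1731    0.0560    0.1150]
  [  0.1606    0.0654    0.0871    0.1590    1.1834    0.1516    0.1475]
  [  0.1695    0.1325    0.1090    0.1631    0.1061    1.1462    0.0894]
  [  0.1679    0.0736    0.0569    0.0961    0.1707    0.0810    1.1388]
Total output x = L · d:
  x_0 = 1.1208·21 + 0.1243·18 + 0.0838·62 + 0.1530·97 + 0.0782·80 + 0.1459·49 + 0.0829·61 = 64.2737
  x_1 = 0.0518·21 + 1.1417·18 + 0.1114·62 + 0.0600·97 + 0.1432·80 + 0.0482·49 + 0.0871·61 = 53.4987
  x_2 = 0.1182·21 + 0.1630·18 + 1.0641·62 + 0.1219·97 + 0.1070·80 + 0.1453·49 + 0.0522·61 = 102.0738
  x_3 = 0.0714·21 + 0.1166·18 + 0.1262·62 + 1.0990·97 + 0.1731·80 + 0.0560·49 + 0.1150·61 = 141.6311
  x_4 = 0.1606·21 + 0.0654·18 + 0.0871·62 + 0.1590·97 + 1.1834·80 + 0.1516·49 + 0.1475·61 = 136.4679
  x_5 = 0.1695·21 + 0.1325·18 + 0.1090·62 + 0.1631·97 + 0.1061·80 + 1.1462·49 + 0.0894·61 = 98.6292
  x_6 = 0.1679·21 + 0.0736·18 + 0.0569·62 + 0.0961·97 + 0.1707·80 + 0.0810·49 + 1.1388·61 = 104.7826
Output multipliers (column sums of L):
  Manufacturing: 1.8602
  Chemicals: 1.8170
  Transport: 1.6384
  Healthcare: 1.8521
  Agriculture: 1.9616
  Construction: 1.7742
  Mining: 1.7130

Agriculture (1.9616)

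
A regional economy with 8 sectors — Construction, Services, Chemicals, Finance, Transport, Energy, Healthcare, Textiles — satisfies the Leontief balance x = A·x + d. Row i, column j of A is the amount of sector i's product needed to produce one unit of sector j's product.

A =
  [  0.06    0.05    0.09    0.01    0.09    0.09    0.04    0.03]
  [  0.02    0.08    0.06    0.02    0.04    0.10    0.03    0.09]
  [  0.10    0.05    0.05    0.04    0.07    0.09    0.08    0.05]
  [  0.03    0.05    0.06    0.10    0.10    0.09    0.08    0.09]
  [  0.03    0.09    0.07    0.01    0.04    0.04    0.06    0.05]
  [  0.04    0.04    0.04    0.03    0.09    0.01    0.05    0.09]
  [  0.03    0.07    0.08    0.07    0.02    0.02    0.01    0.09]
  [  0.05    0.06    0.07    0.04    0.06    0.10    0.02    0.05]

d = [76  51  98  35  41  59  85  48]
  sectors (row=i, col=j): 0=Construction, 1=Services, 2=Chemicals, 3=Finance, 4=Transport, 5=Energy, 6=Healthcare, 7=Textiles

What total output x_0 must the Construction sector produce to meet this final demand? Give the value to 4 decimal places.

128.9602

Form M = I − A:
  [  0.94   -0.05   -0.09   -0.01   -0.09   -0.09   -0.04   -0.03]
  [ -0.02    0.92   -0.06   -0.02   -0.04   -0.10   -0.03   -0.09]
  [ -0.10   -0.05    0.95   -0.04   -0.07   -0.09   -0.08   -0.05]
  [ -0.03   -0.05   -0.06    0.90   -0.10   -0.09   -0.08   -0.09]
  [ -0.03   -0.09   -0.07   -0.01    0.96   -0.04   -0.06   -0.05]
  [ -0.04   -0.04   -0.04   -0.03   -0.09    0.99   -0.05   -0.09]
  [ -0.03   -0.07   -0.08   -0.07   -0.02   -0.02    0.99   -0.09]
  [ -0.05   -0.06   -0.07   -0.04   -0.06   -0.10   -0.02    0.95]
Leontief inverse L = M⁻¹:
  [  1.0999    0.1011    0.1422    0.0370    0.1418    0.1423    0.0795    0.0838]
  [  0.0563    1.1284    0.1088    0.0481    0.0900    0.1529    0.0652    0.1444]
  [  0.1436    0.1084    1.1125    0.0745    0.1307    0.1511    0.1228    0.1132]
  [  0.0781    0.1179    0.1297    1.1452    0.1692    0.1611    0.1315    0.1656]
  [  0.0626    0.1345    0.1149    0.0352    1.0815    0.0883    0.0907    0.0980]
  [  0.0719    0.0856    0.0868    0.0556    0.1318    1.0589    0.0812    0.1352]
  [  0.0652    0.1143    0.1261    0.0996    0.0680    0.0759    1.0452    0.1388]
  [  0.0882    0.1094    0.1208    0.0689    0.1135    0.1537    0.0592    1.1048]
Total output x = L · d:
  x_0 = 1.0999·76 + 0.1011·51 + 0.1422·98 + 0.0370·35 + 0.1418·41 + 0.1423·59 + 0.0795·85 + 0.0838·48 = 128.9602
  x_1 = 0.0563·76 + 1.1284·51 + 0.1088·98 + 0.0481·35 + 0.0900·41 + 0.1529·59 + 0.0652·85 + 0.1444·48 = 99.3560
  x_2 = 0.1436·76 + 0.1084·51 + 1.1125·98 + 0.0745·35 + 0.1307·41 + 0.1511·59 + 0.1228·85 + 0.1132·48 = 158.2199
  x_3 = 0.0781·76 + 0.1179·51 + 0.1297·98 + 1.1452·35 + 0.1692·41 + 0.1611·59 + 0.1315·85 + 0.1656·48 = 100.3085
  x_4 = 0.0626·76 + 0.1345·51 + 0.1149·98 + 0.0352·35 + 1.0815·41 + 0.0883·59 + 0.0907·85 + 0.0980·48 = 86.0743
  x_5 = 0.0719·76 + 0.0856·51 + 0.0868·98 + 0.0556·35 + 0.1318·41 + 1.0589·59 + 0.0812·85 + 0.1352·48 = 101.5517
  x_6 = 0.0652·76 + 0.1143·51 + 0.1261·98 + 0.0996·35 + 0.0680·41 + 0.0759·59 + 1.0452·85 + 0.1388·48 = 129.3983
  x_7 = 0.0882·76 + 0.1094·51 + 0.1208·98 + 0.0689·35 + 0.1135·41 + 0.1537·59 + 0.0592·85 + 1.1048·48 = 98.3207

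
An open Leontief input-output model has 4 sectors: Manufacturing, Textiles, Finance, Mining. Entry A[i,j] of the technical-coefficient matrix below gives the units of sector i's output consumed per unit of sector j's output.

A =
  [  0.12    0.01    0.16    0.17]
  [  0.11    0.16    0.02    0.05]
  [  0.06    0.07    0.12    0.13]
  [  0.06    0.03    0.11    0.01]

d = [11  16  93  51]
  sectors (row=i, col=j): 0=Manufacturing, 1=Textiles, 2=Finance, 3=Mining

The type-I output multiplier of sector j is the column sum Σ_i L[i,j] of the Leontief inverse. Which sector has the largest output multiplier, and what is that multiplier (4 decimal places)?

Form M = I − A:
  [  0.88   -0.01   -0.16   -0.17]
  [ -0.11    0.84   -0.02   -0.05]
  [ -0.06   -0.07    0.88   -0.13]
  [ -0.06   -0.03   -0.11    0.99]
Leontief inverse L = M⁻¹:
  [  1.1744    0.0427    0.2440    0.2359]
  [  0.1615    1.2016    0.0689    0.0975]
  [  0.1059    0.1060    1.1803    0.1785]
  [  0.0878    0.0508    0.1480    1.0472]
Total output x = L · d:
  x_0 = 1.1744·11 + 0.0427·16 + 0.2440·93 + 0.2359·51 = 48.3223
  x_1 = 0.1615·11 + 1.2016·16 + 0.0689·93 + 0.0975·51 = 32.3783
  x_2 = 0.1059·11 + 0.1060·16 + 1.1803·93 + 0.1785·51 = 121.7381
  x_3 = 0.0878·11 + 0.0508·16 + 0.1480·93 + 1.0472·51 = 68.9514
Output multipliers (column sums of L):
  Manufacturing: 1.5297
  Textiles: 1.4011
  Finance: 1.6412
  Mining: 1.5591

Finance (1.6412)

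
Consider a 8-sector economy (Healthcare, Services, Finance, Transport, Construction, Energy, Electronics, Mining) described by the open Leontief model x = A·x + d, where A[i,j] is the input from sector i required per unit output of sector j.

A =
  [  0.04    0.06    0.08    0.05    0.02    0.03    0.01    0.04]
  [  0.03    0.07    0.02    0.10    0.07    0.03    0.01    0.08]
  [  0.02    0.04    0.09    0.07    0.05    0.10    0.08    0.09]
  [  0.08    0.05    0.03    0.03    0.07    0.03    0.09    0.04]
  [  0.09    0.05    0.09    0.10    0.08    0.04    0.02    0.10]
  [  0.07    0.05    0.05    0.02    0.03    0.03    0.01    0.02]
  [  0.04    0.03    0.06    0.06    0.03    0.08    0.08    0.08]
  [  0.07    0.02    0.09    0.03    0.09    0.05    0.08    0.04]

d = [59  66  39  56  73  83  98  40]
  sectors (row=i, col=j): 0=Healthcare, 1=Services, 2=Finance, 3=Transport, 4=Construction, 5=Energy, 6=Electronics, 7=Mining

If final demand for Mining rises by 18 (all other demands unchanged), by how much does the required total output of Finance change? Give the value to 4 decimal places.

2.6609

Form M = I − A:
  [  0.96   -0.06   -0.08   -0.05   -0.02   -0.03   -0.01   -0.04]
  [ -0.03    0.93   -0.02   -0.10   -0.07   -0.03   -0.01   -0.08]
  [ -0.02   -0.04    0.91   -0.07   -0.05   -0.10   -0.08   -0.09]
  [ -0.08   -0.05   -0.03    0.97   -0.07   -0.03   -0.09   -0.04]
  [ -0.09   -0.05   -0.09   -0.10    0.92   -0.04   -0.02   -0.10]
  [ -0.07   -0.05   -0.05   -0.02   -0.03    0.97   -0.01   -0.02]
  [ -0.04   -0.03   -0.06   -0.06   -0.03   -0.08    0.92   -0.08]
  [ -0.07   -0.02   -0.09   -0.03   -0.09   -0.05   -0.08    0.96]
Leontief inverse L = M⁻¹:
  [  1.0705    0.0877    0.1176    0.0843    0.0535    0.0600    0.0395    0.0766]
  [  0.0742    1.1043    0.0657    0.1424    0.1158    0.0627    0.0465    0.1244]
  [  0.0736    0.0819    1.1529    0.1218    0.1034    0.1501    0.1306    0.1478]
  [  0.1206    0.0844    0.0794    1.0747    0.1100    0.0671    0.1250    0.0876]
  [  0.1477    0.0967    0.1587    0.1578    1.1393    0.0901    0.0717    0.1622]
  [  0.0952    0.0741    0.0821    0.0494    0.0562    1.0536    0.0309    0.0503]
  [  0.0848    0.0653    0.1129    0.1027    0.0738    0.1217    1.1225    0.1276]
  [  0.1161    0.0581    0.1491    0.0800    0.1353    0.0953    0.1219    1.0949]
Total output x = L · d:
  x_0 = 1.0705·59 + 0.0877·66 + 0.1176·39 + 0.0843·56 + 0.0535·73 + 0.0600·83 + 0.0395·98 + 0.0766·40 = 94.0660
  x_1 = 0.0742·59 + 1.1043·66 + 0.0657·39 + 0.1424·56 + 0.1158·73 + 0.0627·83 + 0.0465·98 + 0.1244·40 = 110.9811
  x_2 = 0.0736·59 + 0.0819·66 + 1.1529·39 + 0.1218·56 + 0.1034·73 + 0.1501·83 + 0.1306·98 + 0.1478·40 = 100.2472
  x_3 = 0.1206·59 + 0.0844·66 + 0.0794·39 + 1.0747·56 + 0.1100·73 + 0.0671·83 + 0.1250·98 + 0.0876·40 = 105.3197
  x_4 = 0.1477·59 + 0.0967·66 + 0.1587·39 + 0.1578·56 + 1.1393·73 + 0.0901·83 + 0.0717·98 + 0.1622·40 = 134.2871
  x_5 = 0.0952·59 + 0.0741·66 + 0.0821·39 + 0.0494·56 + 0.0562·73 + 1.0536·83 + 0.0309·98 + 0.0503·40 = 113.0638
  x_6 = 0.0848·59 + 0.0653·66 + 0.1129·39 + 0.1027·56 + 0.0738·73 + 0.1217·83 + 1.1225·98 + 0.1276·40 = 150.0660
  x_7 = 0.1161·59 + 0.0581·66 + 0.1491·39 + 0.0800·56 + 0.1353·73 + 0.0953·83 + 0.1219·98 + 1.0949·40 = 94.5108
Δx_2 = L[2,7] · Δd_7 = 0.1478 · 18 = 2.6609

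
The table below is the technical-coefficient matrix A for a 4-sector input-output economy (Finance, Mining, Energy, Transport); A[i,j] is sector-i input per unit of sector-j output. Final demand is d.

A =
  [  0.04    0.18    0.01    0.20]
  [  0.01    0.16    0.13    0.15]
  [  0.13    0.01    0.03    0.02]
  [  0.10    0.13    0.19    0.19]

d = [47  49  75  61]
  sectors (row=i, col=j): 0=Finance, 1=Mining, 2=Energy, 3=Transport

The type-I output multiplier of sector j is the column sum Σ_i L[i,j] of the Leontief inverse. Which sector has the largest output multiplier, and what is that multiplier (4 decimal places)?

Form M = I − A:
  [  0.96   -0.18   -0.01   -0.20]
  [ -0.01    0.84   -0.13   -0.15]
  [ -0.13   -0.01    0.97   -0.02]
  [ -0.10   -0.13   -0.19    0.81]
Leontief inverse L = M⁻¹:
  [  1.0940    0.2862    0.1135    0.3259]
  [  0.0688    1.2470    0.2174    0.2533]
  [  0.1511    0.0563    1.0545    0.0738]
  [  0.1815    0.2487    0.2963    1.3328]
Total output x = L · d:
  x_0 = 1.0940·47 + 0.2862·49 + 0.1135·75 + 0.3259·61 = 93.8324
  x_1 = 0.0688·47 + 1.2470·49 + 0.2174·75 + 0.2533·61 = 96.0974
  x_2 = 0.1511·47 + 0.0563·49 + 1.0545·75 + 0.0738·61 = 93.4473
  x_3 = 0.1815·47 + 0.2487·49 + 0.2963·75 + 1.3328·61 = 124.2357
Output multipliers (column sums of L):
  Finance: 1.4954
  Mining: 1.8383
  Energy: 1.6817
  Transport: 1.9857

Transport (1.9857)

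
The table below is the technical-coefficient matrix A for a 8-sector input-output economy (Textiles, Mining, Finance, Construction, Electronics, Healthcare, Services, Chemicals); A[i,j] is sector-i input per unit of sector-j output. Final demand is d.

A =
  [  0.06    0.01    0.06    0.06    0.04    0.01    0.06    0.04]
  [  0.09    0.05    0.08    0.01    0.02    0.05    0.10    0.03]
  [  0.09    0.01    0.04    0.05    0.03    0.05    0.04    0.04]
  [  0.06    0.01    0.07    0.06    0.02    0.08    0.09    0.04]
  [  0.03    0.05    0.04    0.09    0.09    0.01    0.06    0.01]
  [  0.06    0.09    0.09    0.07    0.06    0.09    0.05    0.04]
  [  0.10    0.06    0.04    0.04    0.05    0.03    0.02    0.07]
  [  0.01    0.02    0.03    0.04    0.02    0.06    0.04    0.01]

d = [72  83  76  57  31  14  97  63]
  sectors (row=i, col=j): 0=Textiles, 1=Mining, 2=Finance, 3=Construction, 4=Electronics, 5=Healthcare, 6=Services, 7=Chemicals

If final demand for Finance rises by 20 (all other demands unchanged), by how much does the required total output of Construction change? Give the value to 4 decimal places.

Form M = I − A:
  [  0.94   -0.01   -0.06   -0.06   -0.04   -0.01   -0.06   -0.04]
  [ -0.09    0.95   -0.08   -0.01   -0.02   -0.05   -0.10   -0.03]
  [ -0.09   -0.01    0.96   -0.05   -0.03   -0.05   -0.04   -0.04]
  [ -0.06   -0.01   -0.07    0.94   -0.02   -0.08   -0.09   -0.04]
  [ -0.03   -0.05   -0.04   -0.09    0.91   -0.01   -0.06   -0.01]
  [ -0.06   -0.09   -0.09   -0.07   -0.06    0.91   -0.05   -0.04]
  [ -0.10   -0.06   -0.04   -0.04   -0.05   -0.03    0.98   -0.07]
  [ -0.01   -0.02   -0.03   -0.04   -0.02   -0.06   -0.04    0.99]
Leontief inverse L = M⁻¹:
  [  1.0949    0.0268    0.0886    0.0898    0.0621    0.0339    0.0896    0.0606]
  [  0.1391    1.0758    0.1187    0.0456    0.0487    0.0801    0.1368    0.0583]
  [  0.1255    0.0293    1.0722    0.0818    0.0536    0.0761    0.0716    0.0613]
  [  0.1074    0.0368    0.1102    1.0986    0.0494    0.1151    0.1274    0.0685]
  [  0.0708    0.0721    0.0747    0.1246    1.1174    0.0375    0.0978    0.0328]
  [  0.1206    0.1247    0.1436    0.1180    0.0975    1.1347    0.1037    0.0734]
  [  0.1397    0.0814    0.0766    0.0745    0.0761    0.0586    1.0586    0.0922]
  [  0.0364    0.0367    0.0535    0.0614    0.0368    0.0808    0.0620    1.0253]
Total output x = L · d:
  x_0 = 1.0949·72 + 0.0268·83 + 0.0886·76 + 0.0898·57 + 0.0621·31 + 0.0339·14 + 0.0896·97 + 0.0606·63 = 107.8235
  x_1 = 0.1391·72 + 1.0758·83 + 0.1187·76 + 0.0456·57 + 0.0487·31 + 0.0801·14 + 0.1368·97 + 0.0583·63 = 130.5014
  x_2 = 0.1255·72 + 0.0293·83 + 1.0722·76 + 0.0818·57 + 0.0536·31 + 0.0761·14 + 0.0716·97 + 0.0613·63 = 111.1526
  x_3 = 0.1074·72 + 0.0368·83 + 0.1102·76 + 1.0986·57 + 0.0494·31 + 0.1151·14 + 0.1274·97 + 0.0685·63 = 101.5985
  x_4 = 0.0708·72 + 0.0721·83 + 0.0747·76 + 0.1246·57 + 1.1174·31 + 0.0375·14 + 0.0978·97 + 0.0328·63 = 70.5792
  x_5 = 0.1206·72 + 0.1247·83 + 0.1436·76 + 0.1180·57 + 0.0975·31 + 1.1347·14 + 0.1037·97 + 0.0734·63 = 70.2610
  x_6 = 0.1397·72 + 0.0814·83 + 0.0766·76 + 0.0745·57 + 0.0761·31 + 0.0586·14 + 1.0586·97 + 0.0922·63 = 138.5587
  x_7 = 0.0364·72 + 0.0367·83 + 0.0535·76 + 0.0614·57 + 0.0368·31 + 0.0808·14 + 0.0620·97 + 1.0253·63 = 86.1175
Δx_3 = L[3,2] · Δd_2 = 0.1102 · 20 = 2.2037

2.2037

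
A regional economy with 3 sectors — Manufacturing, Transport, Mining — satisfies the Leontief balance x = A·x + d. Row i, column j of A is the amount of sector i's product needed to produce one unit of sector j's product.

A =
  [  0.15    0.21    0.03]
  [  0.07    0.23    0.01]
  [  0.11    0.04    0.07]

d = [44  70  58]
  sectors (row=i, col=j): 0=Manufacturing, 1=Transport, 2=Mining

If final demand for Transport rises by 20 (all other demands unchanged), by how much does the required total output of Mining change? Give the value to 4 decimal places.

Form M = I − A:
  [  0.85   -0.21   -0.03]
  [ -0.07    0.77   -0.01]
  [ -0.11   -0.04    0.93]
Leontief inverse L = M⁻¹:
  [  1.2093    0.3320    0.0426]
  [  0.1119    1.3301    0.0179]
  [  0.1478    0.0965    1.0811]
Total output x = L · d:
  x_0 = 1.2093·44 + 0.3320·70 + 0.0426·58 = 78.9219
  x_1 = 0.1119·44 + 1.3301·70 + 0.0179·58 = 99.0703
  x_2 = 0.1478·44 + 0.0965·70 + 1.0811·58 = 75.9615
Δx_2 = L[2,1] · Δd_1 = 0.0965 · 20 = 1.9296

1.9296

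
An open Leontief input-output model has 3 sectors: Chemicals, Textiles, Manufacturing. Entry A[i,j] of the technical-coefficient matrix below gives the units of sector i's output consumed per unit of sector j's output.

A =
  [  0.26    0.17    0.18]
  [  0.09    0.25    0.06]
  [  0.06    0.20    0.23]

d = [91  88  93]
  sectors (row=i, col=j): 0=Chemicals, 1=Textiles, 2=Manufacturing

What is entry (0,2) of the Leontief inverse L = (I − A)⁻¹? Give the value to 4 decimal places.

L[0,2] = 0.3678

Form M = I − A:
  [  0.74   -0.17   -0.18]
  [ -0.09    0.75   -0.06]
  [ -0.06   -0.20    0.77]
Leontief inverse L = M⁻¹:
  [  1.4326    0.4228    0.3678]
  [  0.1847    1.4161    0.1535]
  [  0.1596    0.4008    1.3672]
Total output x = L · d:
  x_0 = 1.4326·91 + 0.4228·88 + 0.3678·93 = 201.7832
  x_1 = 0.1847·91 + 1.4161·88 + 0.1535·93 = 155.7029
  x_2 = 0.1596·91 + 0.4008·88 + 1.3672·93 = 176.9449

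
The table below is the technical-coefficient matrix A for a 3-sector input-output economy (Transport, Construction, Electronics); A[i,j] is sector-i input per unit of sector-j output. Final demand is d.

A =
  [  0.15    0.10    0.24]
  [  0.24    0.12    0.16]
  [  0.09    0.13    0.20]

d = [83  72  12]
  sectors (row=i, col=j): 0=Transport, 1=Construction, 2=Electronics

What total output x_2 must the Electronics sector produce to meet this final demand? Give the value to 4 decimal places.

49.5802

Form M = I − A:
  [  0.85   -0.10   -0.24]
  [ -0.24    0.88   -0.16]
  [ -0.09   -0.13    0.80]
Leontief inverse L = M⁻¹:
  [  1.2804    0.2084    0.4258]
  [  0.3868    1.2339    0.3628]
  [  0.2069    0.2240    1.3569]
Total output x = L · d:
  x_0 = 1.2804·83 + 0.2084·72 + 0.4258·12 = 126.3876
  x_1 = 0.3868·83 + 1.2339·72 + 0.3628·12 = 125.3021
  x_2 = 0.2069·83 + 0.2240·72 + 1.3569·12 = 49.5802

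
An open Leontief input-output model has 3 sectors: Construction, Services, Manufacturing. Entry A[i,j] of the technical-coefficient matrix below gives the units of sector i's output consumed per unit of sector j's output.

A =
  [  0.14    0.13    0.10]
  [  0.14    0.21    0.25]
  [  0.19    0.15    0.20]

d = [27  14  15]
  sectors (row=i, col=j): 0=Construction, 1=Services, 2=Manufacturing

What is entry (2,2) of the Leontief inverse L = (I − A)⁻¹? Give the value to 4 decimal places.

Form M = I − A:
  [  0.86   -0.13   -0.10]
  [ -0.14    0.79   -0.25]
  [ -0.19   -0.15    0.80]
Leontief inverse L = M⁻¹:
  [  1.2557    0.2514    0.2355]
  [  0.3369    1.4131    0.4837]
  [  0.3614    0.3247    1.3966]
Total output x = L · d:
  x_0 = 1.2557·27 + 0.2514·14 + 0.2355·15 = 40.9569
  x_1 = 0.3369·27 + 1.4131·14 + 0.4837·15 = 36.1356
  x_2 = 0.3614·27 + 0.3247·14 + 1.3966·15 = 35.2527

L[2,2] = 1.3966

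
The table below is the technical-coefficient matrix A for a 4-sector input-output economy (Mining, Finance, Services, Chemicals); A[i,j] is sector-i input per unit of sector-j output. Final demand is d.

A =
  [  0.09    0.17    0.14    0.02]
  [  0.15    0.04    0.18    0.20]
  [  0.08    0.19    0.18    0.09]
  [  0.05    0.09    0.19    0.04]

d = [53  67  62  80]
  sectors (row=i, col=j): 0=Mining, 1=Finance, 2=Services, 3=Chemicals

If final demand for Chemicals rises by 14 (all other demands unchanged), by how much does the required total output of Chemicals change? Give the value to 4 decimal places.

Form M = I − A:
  [  0.91   -0.17   -0.14   -0.02]
  [ -0.15    0.96   -0.18   -0.20]
  [ -0.08   -0.19    0.82   -0.09]
  [ -0.05   -0.09   -0.19    0.96]
Leontief inverse L = M⁻¹:
  [  1.1754    0.2750    0.2862    0.1086]
  [  0.2433    1.1844    0.3679    0.2863]
  [  0.1843    0.3220    1.3678    0.1992]
  [  0.1205    0.1891    0.3201    1.1136]
Total output x = L · d:
  x_0 = 1.1754·53 + 0.2750·67 + 0.2862·62 + 0.1086·80 = 107.1475
  x_1 = 0.2433·53 + 1.1844·67 + 0.3679·62 + 0.2863·80 = 137.9622
  x_2 = 0.1843·53 + 0.3220·67 + 1.3678·62 + 0.1992·80 = 132.0775
  x_3 = 0.1205·53 + 0.1891·67 + 0.3201·62 + 1.1136·80 = 127.9882
Δx_3 = L[3,3] · Δd_3 = 1.1136 · 14 = 15.5901

15.5901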